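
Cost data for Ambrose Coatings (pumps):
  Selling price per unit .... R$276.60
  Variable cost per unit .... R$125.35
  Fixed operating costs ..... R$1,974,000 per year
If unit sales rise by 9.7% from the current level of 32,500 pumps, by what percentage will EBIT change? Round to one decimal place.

At 32,500 units, contribution = 32,500 × R$151.25 = R$4,915,625.00.
Operating income = contribution − fixed costs = R$4,915,625.00 − R$1,974,000 = R$2,941,625.00.
So DOL = total CM / EBIT = R$4,915,625.00 / R$2,941,625.00 = 1.6711.
So EBIT moves 1.6711 × (+9.7%) = +16.2%.

+16.2%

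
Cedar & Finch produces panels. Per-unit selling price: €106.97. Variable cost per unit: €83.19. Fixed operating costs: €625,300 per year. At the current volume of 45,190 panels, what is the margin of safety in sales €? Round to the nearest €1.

€2,021,176

Contribution margin per unit = €106.97 − €83.19 = €23.78. Break-even units = €625,300 ÷ €23.78 = 26,295.21; break-even revenue = 26,295.21 × €106.97 = €2,812,798.19.
Current sales = 45,190 × €106.97 = €4,833,974.30.
Margin of safety = €4,833,974.30 − €2,812,798.19 = €2,021,176.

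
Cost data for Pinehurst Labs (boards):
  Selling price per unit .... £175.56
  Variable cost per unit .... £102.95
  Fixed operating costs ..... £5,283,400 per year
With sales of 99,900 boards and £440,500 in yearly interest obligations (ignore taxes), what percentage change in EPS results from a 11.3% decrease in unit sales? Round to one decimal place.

-53.6%

Total contribution margin = 99,900 × £72.61 = £7,253,739.00.
Operating income = contribution − fixed costs = £7,253,739.00 − £5,283,400 = £1,970,339.00.
Interest = £440,500.00, so EBIT − I = £1,529,839.00.
DCL = total CM / (EBIT − I) = £7,253,739.00 / £1,529,839.00 = 4.7415.
EPS therefore changes by 4.7415 × (-11.3%) = -53.6%.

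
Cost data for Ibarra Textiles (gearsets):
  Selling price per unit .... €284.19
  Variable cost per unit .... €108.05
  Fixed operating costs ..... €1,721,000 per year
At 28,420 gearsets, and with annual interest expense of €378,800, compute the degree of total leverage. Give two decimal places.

1.72

At 28,420 units, contribution = 28,420 × €176.14 = €5,005,898.80.
Subtracting fixed costs: EBIT = €5,005,898.80 − €1,721,000 = €3,284,898.80. Interest = €378,800.00, so EBIT − I = €2,906,098.80.
DCL = contribution ÷ (EBIT − I) = €5,005,898.80 ÷ €2,906,098.80 = 1.7225.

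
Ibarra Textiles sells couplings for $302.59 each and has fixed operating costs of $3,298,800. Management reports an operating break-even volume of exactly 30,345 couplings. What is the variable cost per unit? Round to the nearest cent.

Contribution per unit must be FC / Q = $3,298,800 / 30,345 = $108.7098.
Variable cost per unit = $302.59 − $108.7098 = $193.88.

$193.88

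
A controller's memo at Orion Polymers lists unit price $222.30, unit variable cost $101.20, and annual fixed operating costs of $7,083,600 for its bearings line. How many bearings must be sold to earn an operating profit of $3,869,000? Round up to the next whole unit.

Contribution margin per unit = $222.30 − $101.20 = $121.10.
Required volume = (fixed costs + target profit) ÷ CM = ($7,083,600 + $3,869,000) ÷ $121.10 = 90,442.61, so 90,443 bearings.

90,443 bearings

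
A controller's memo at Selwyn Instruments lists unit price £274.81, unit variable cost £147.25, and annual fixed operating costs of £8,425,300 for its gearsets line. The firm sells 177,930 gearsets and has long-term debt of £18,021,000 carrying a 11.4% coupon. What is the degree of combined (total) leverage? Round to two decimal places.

Contribution at this volume is 177,930 × £127.56 = £22,696,750.80.
Subtracting fixed costs: EBIT = £22,696,750.80 − £8,425,300 = £14,271,450.80. Interest = £2,054,394.00, so EBIT − I = £12,217,056.80.
DCL = contribution ÷ (EBIT − I) = £22,696,750.80 ÷ £12,217,056.80 = 1.8578.

1.86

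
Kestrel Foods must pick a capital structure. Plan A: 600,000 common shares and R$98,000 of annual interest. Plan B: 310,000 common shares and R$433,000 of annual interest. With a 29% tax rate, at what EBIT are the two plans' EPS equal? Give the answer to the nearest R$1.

Set EPS_A = EPS_B: (EBIT − R$98,000)(1 − 0.29) ÷ 600,000 = (EBIT − R$433,000)(1 − 0.29) ÷ 310,000.
The (1 − t) factor cancels: (EBIT − 98,000) × 310,000 = (EBIT − 433,000) × 600,000.
Solving, EBIT = (433,000·600,000 − 98,000·310,000) / (600,000 − 310,000) = 229,420,000,000 / 290,000 = 791,103.45.

R$791,103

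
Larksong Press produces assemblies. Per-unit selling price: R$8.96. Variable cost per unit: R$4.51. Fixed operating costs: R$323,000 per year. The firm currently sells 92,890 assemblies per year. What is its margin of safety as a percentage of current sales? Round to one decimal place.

21.9%

Unit CM = price − variable cost = R$8.96 − R$4.51 = R$4.45. Break-even units = R$323,000 ÷ R$4.45 = 72,584.27; break-even revenue = 72,584.27 × R$8.96 = R$650,355.06.
Current sales = 92,890 × R$8.96 = R$832,294.40.
Margin of safety = (R$832,294.40 − R$650,355.06) ÷ R$832,294.40 = 21.9%.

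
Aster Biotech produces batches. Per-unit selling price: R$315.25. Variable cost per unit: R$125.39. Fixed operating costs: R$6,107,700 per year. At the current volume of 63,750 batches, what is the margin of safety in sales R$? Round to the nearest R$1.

Each unit contributes R$315.25 − R$125.39 = R$189.86. Break-even units = R$6,107,700 ÷ R$189.86 = 32,169.49; break-even revenue = 32,169.49 × R$315.25 = R$10,141,432.77.
Actual sales revenue = 63,750 × R$315.25 = R$20,097,187.50.
Margin of safety = R$20,097,187.50 − R$10,141,432.77 = R$9,955,755.

R$9,955,755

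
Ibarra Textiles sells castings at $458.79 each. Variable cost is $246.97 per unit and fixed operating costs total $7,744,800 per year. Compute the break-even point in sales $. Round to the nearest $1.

$16,774,794

Contribution margin per unit = $458.79 − $246.97 = $211.82, a CM ratio of $211.82 ÷ $458.79 = 0.4617.
Break-even sales = FC ÷ CM ratio = $7,744,800 × $458.79 / $211.82 = $16,774,794.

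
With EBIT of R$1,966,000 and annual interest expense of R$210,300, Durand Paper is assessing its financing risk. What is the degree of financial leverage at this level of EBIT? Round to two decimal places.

Annual interest charges come to R$210,300.00.
Degree of financial leverage = EBIT / (EBIT − interest) = R$1,966,000 / R$1,755,700.00 = 1.1198.

1.12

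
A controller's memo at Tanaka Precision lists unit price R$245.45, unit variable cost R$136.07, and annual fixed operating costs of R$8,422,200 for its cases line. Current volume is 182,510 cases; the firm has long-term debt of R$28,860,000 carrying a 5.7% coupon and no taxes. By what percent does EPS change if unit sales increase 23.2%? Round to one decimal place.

Contribution at this volume is 182,510 × R$109.38 = R$19,962,943.80.
EBIT = R$19,962,943.80 − R$8,422,200 = R$11,540,743.80.
Interest = R$1,645,020.00, so EBIT − I = R$9,895,723.80.
DCL = total CM / (EBIT − I) = R$19,962,943.80 / R$9,895,723.80 = 2.0173.
%ΔEPS = DCL × %ΔSales = 2.0173 × +23.2% = +46.8%.

+46.8%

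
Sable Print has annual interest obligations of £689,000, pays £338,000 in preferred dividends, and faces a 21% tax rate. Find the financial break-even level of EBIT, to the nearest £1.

£1,116,848

Grossing the preferred dividend up to pre-tax terms: £338,000 / (1 − 0.21) = £427,848.10.
Financial break-even EBIT = interest + D_p ÷ (1 − t) = £689,000 + £427,848.10 = £1,116,848.10.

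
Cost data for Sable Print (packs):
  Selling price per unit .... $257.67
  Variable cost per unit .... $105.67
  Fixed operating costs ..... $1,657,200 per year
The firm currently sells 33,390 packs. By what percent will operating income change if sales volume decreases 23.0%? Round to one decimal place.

Contribution at this volume is 33,390 × $152.00 = $5,075,280.00.
Subtracting fixed costs: EBIT = $5,075,280.00 − $1,657,200 = $3,418,080.00.
So DOL = total CM / EBIT = $5,075,280.00 / $3,418,080.00 = 1.4848.
Operating income changes by 1.4848 × -23.0% = -34.2%.

-34.2%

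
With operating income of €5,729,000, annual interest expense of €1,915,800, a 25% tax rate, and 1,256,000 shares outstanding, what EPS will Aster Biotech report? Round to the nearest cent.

Interest = €1,915,800.00, so EBT = €5,729,000 − €1,915,800.00 = €3,813,200.00.
After tax at 25%: net income = €3,813,200.00 × 0.75 = €2,859,900.00.
Per share: €2,859,900.00 / 1,256,000 shares = €2.28.

€2.28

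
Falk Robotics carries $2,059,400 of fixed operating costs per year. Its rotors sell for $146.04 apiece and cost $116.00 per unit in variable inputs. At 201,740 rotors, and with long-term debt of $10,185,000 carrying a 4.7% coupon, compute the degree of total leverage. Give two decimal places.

1.72

Total contribution margin = 201,740 × $30.04 = $6,060,269.60.
EBIT = $6,060,269.60 − $2,059,400 = $4,000,869.60. Interest = $478,695.00, so EBIT − I = $3,522,174.60.
Degree of total leverage = total CM / (EBIT − interest) = $6,060,269.60 / $3,522,174.60 = 1.7206.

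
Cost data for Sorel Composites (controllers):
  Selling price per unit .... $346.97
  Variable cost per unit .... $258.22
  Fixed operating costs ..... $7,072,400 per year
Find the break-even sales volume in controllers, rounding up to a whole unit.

Contribution margin per unit = $346.97 − $258.22 = $88.75.
Break-even volume = fixed costs ÷ CM per unit = $7,072,400 ÷ $88.75 = 79,689.01, so 79,690 controllers.

79,690 controllers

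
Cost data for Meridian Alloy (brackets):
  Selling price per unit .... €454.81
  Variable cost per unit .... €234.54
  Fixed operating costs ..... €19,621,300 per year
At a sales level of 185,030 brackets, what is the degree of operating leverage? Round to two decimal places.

1.93

Contribution at this volume is 185,030 × €220.27 = €40,756,558.10.
EBIT = €40,756,558.10 − €19,621,300 = €21,135,258.10.
DOL = contribution ÷ EBIT = €40,756,558.10 ÷ €21,135,258.10 = 1.9284.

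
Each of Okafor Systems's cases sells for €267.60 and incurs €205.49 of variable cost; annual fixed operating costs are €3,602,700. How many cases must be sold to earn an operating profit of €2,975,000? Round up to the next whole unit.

Unit CM = price − variable cost = €267.60 − €205.49 = €62.11.
Required volume = (fixed costs + target profit) ÷ CM = (€3,602,700 + €2,975,000) ÷ €62.11 = 105,904.04, so 105,905 cases.

105,905 cases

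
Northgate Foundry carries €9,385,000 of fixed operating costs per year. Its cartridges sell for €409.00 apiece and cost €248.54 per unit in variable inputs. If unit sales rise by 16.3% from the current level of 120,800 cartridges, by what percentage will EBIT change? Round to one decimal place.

Contribution at this volume is 120,800 × €160.46 = €19,383,568.00.
EBIT = €19,383,568.00 − €9,385,000 = €9,998,568.00.
Degree of operating leverage = €19,383,568.00 / €9,998,568.00 = 1.9386.
So EBIT moves 1.9386 × (+16.3%) = +31.6%.

+31.6%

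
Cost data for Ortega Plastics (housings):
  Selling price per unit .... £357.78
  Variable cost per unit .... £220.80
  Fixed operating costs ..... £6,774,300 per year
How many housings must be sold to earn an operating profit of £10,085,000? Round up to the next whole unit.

123,079 housings

Unit CM = price − variable cost = £357.78 − £220.80 = £136.98.
Required volume = (fixed costs + target profit) ÷ CM = (£6,774,300 + £10,085,000) ÷ £136.98 = 123,078.55, so 123,079 housings.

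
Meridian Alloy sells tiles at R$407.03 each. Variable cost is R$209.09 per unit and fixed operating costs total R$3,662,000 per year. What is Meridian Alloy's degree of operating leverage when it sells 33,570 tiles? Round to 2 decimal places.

Total contribution margin = 33,570 × R$197.94 = R$6,644,845.80.
Subtracting fixed costs: EBIT = R$6,644,845.80 − R$3,662,000 = R$2,982,845.80.
So DOL = total CM / EBIT = R$6,644,845.80 / R$2,982,845.80 = 2.2277.

2.23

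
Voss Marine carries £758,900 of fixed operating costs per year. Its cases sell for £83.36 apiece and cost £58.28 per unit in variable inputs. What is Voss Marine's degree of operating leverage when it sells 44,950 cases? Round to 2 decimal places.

Total contribution margin = 44,950 × £25.08 = £1,127,346.00.
Operating income = contribution − fixed costs = £1,127,346.00 − £758,900 = £368,446.00.
So DOL = total CM / EBIT = £1,127,346.00 / £368,446.00 = 3.0597.

3.06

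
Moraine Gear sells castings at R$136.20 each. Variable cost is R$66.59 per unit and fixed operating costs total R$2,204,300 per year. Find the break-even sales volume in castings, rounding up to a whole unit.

Each unit contributes R$136.20 − R$66.59 = R$69.61.
Units to break even: R$2,204,300 ÷ R$69.61 = 31,666.43, rounded up to 31,667.

31,667 castings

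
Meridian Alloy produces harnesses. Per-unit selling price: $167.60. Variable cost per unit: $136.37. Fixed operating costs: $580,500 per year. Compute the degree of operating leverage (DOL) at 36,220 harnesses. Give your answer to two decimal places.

At 36,220 units, contribution = 36,220 × $31.23 = $1,131,150.60.
Operating income = contribution − fixed costs = $1,131,150.60 − $580,500 = $550,650.60.
So DOL = total CM / EBIT = $1,131,150.60 / $550,650.60 = 2.0542.

2.05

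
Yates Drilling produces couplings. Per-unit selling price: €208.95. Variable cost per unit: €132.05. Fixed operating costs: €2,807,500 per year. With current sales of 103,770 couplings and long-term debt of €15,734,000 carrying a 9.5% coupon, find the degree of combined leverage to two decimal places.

2.17

Total contribution margin = 103,770 × €76.90 = €7,979,913.00.
Subtracting fixed costs: EBIT = €7,979,913.00 − €2,807,500 = €5,172,413.00. Interest = €1,494,730.00, so EBIT − I = €3,677,683.00.
Degree of total leverage = total CM / (EBIT − interest) = €7,979,913.00 / €3,677,683.00 = 2.1698.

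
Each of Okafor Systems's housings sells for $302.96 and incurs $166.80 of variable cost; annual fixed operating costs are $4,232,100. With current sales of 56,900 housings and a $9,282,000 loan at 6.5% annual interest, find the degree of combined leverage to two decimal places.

Contribution at this volume is 56,900 × $136.16 = $7,747,504.00.
EBIT = $7,747,504.00 − $4,232,100 = $3,515,404.00. Interest = $603,330.00.
DOL = $7,747,504.00 ÷ $3,515,404.00 = 2.2039; DFL = $3,515,404.00 ÷ $2,912,074.00 = 1.2072.
Combined leverage = 2.2039 × 1.2072 = 2.6605.

2.66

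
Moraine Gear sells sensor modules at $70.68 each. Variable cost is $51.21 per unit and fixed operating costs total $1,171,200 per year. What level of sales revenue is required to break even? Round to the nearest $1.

$4,251,691

CM per unit = $70.68 − $51.21 = $19.47; CM ratio = $19.47 / $70.68 = 0.2755.
Break-even sales = FC ÷ CM ratio = $1,171,200 × $70.68 / $19.47 = $4,251,691.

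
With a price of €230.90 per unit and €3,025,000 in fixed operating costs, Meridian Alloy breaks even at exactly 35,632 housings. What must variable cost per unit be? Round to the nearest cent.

€146.00

At break-even, FC = Q × (P − VC), so P − VC = €3,025,000 ÷ 35,632 = €84.8956.
Hence VC = price − CM = €230.90 − €84.8956 = €146.00.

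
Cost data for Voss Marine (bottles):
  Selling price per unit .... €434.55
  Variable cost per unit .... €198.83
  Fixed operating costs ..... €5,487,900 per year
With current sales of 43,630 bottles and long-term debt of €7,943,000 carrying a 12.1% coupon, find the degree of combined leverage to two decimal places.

At 43,630 units, contribution = 43,630 × €235.72 = €10,284,463.60.
EBIT = €10,284,463.60 − €5,487,900 = €4,796,563.60. Interest = €961,103.00, so EBIT − I = €3,835,460.60.
Degree of total leverage = total CM / (EBIT − interest) = €10,284,463.60 / €3,835,460.60 = 2.6814.

2.68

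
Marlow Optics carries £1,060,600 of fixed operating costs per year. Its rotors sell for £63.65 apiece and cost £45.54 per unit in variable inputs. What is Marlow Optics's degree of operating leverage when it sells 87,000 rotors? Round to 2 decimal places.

3.06

Contribution at this volume is 87,000 × £18.11 = £1,575,570.00.
EBIT = £1,575,570.00 − £1,060,600 = £514,970.00.
DOL = contribution ÷ EBIT = £1,575,570.00 ÷ £514,970.00 = 3.0595.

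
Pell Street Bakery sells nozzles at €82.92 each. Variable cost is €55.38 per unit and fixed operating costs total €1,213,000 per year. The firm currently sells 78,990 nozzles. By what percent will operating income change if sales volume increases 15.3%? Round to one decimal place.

+34.6%

Total contribution margin = 78,990 × €27.54 = €2,175,384.60.
Operating income = contribution − fixed costs = €2,175,384.60 − €1,213,000 = €962,384.60.
Degree of operating leverage = €2,175,384.60 / €962,384.60 = 2.2604.
%ΔEBIT = DOL × %ΔSales = 2.2604 × +15.3% = +34.6%.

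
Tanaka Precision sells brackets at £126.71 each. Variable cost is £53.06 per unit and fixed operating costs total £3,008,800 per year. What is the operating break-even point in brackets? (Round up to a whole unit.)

Contribution margin per unit = £126.71 − £53.06 = £73.65.
Break-even volume = fixed costs ÷ CM per unit = £3,008,800 ÷ £73.65 = 40,852.68, so 40,853 brackets.

40,853 brackets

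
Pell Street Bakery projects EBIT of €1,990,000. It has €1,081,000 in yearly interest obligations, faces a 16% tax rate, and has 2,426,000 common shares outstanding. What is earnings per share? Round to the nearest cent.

€0.31

Pre-tax income = €1,990,000 − €1,081,000.00 = €909,000.00.
After tax at 16%: net income = €909,000.00 × 0.84 = €763,560.00.
EPS = €763,560.00 ÷ 2,426,000 = €0.31.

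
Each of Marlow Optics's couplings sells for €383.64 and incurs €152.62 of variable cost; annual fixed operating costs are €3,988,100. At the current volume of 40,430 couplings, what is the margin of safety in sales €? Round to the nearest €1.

€8,887,785

Unit CM = price − variable cost = €383.64 − €152.62 = €231.02. Break-even units = €3,988,100 ÷ €231.02 = 17,263.01; break-even revenue = 17,263.01 × €383.64 = €6,622,780.21.
Actual sales revenue = 40,430 × €383.64 = €15,510,565.20.
Margin of safety = €15,510,565.20 − €6,622,780.21 = €8,887,785.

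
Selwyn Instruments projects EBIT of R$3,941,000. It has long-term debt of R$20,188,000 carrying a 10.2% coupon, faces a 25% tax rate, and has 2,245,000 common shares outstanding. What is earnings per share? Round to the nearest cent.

Interest = R$2,059,176.00, so EBT = R$3,941,000 − R$2,059,176.00 = R$1,881,824.00.
Net income = R$1,881,824.00 × (1 − 0.25) = R$1,411,368.00.
Per share: R$1,411,368.00 / 2,245,000 shares = R$0.63.

R$0.63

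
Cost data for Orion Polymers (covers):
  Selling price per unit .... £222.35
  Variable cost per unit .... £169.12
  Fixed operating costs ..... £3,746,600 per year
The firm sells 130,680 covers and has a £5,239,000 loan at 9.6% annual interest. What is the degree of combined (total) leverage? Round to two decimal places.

2.57

At 130,680 units, contribution = 130,680 × £53.23 = £6,956,096.40.
EBIT = £6,956,096.40 − £3,746,600 = £3,209,496.40. Interest = £502,944.00, so EBIT − I = £2,706,552.40.
Degree of total leverage = total CM / (EBIT − interest) = £6,956,096.40 / £2,706,552.40 = 2.5701.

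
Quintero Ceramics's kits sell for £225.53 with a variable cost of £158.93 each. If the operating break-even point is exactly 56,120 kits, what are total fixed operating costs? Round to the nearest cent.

Unit CM = price − variable cost = £225.53 − £158.93 = £66.60.
Since BE = FC / CM, FC = 56,120 × £66.60 = £3,737,592.00.

£3,737,592.00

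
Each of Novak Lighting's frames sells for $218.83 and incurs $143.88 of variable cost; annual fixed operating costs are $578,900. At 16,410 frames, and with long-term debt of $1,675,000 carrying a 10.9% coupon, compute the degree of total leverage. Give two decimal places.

2.63

At 16,410 units, contribution = 16,410 × $74.95 = $1,229,929.50.
Operating income = contribution − fixed costs = $1,229,929.50 − $578,900 = $651,029.50. Interest = $182,575.00, so EBIT − I = $468,454.50.
Degree of total leverage = total CM / (EBIT − interest) = $1,229,929.50 / $468,454.50 = 2.6255.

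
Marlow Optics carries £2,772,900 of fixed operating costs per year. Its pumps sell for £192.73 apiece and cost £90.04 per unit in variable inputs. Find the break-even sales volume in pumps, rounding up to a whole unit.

Contribution margin per unit = £192.73 − £90.04 = £102.69.
Break-even Q = £2,772,900 / £102.69 = 27,002.63 → 27,003 pumps.

27,003 pumps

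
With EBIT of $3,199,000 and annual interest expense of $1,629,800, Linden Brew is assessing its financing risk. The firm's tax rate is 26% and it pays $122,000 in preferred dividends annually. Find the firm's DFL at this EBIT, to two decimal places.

Interest = $1,629,800.00.
Pre-tax preferred-dividend burden = $122,000 ÷ (1 − 0.26) = $164,864.86.
DFL = EBIT ÷ [EBIT − I − D_p/(1−t)] = $3,199,000 ÷ [$3,199,000 − $1,629,800.00 − $164,864.86] = $3,199,000 ÷ $1,404,335.14 = 2.2779.

2.28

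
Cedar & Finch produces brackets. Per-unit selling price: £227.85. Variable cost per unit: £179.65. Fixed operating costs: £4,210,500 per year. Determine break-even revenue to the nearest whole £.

£19,903,785

CM per unit = £227.85 − £179.65 = £48.20; CM ratio = £48.20 / £227.85 = 0.2115.
Break-even revenue = fixed costs × price ÷ CM = £4,210,500 × £227.85 ÷ £48.20 = £19,903,785.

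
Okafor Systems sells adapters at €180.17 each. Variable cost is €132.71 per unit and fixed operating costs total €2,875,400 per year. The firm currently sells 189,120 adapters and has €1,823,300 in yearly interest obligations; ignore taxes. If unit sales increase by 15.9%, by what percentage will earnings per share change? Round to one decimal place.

Contribution at this volume is 189,120 × €47.46 = €8,975,635.20.
EBIT = €8,975,635.20 − €2,875,400 = €6,100,235.20.
Interest = €1,823,300.00, so EBIT − I = €4,276,935.20.
Degree of combined leverage = contribution ÷ (EBIT − I) = €8,975,635.20 ÷ €4,276,935.20 = 2.0986.
EPS therefore changes by 2.0986 × (+15.9%) = +33.4%.

+33.4%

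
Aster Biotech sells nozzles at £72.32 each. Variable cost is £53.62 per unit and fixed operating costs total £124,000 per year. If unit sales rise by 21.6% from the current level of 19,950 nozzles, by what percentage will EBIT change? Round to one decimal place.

+32.4%

At 19,950 units, contribution = 19,950 × £18.70 = £373,065.00.
EBIT = £373,065.00 − £124,000 = £249,065.00.
So DOL = total CM / EBIT = £373,065.00 / £249,065.00 = 1.4979.
So EBIT moves 1.4979 × (+21.6%) = +32.4%.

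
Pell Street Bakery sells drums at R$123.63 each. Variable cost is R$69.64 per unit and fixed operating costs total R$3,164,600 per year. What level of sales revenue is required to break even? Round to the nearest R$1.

CM per unit = R$123.63 − R$69.64 = R$53.99; CM ratio = R$53.99 / R$123.63 = 0.4367.
Break-even sales = FC ÷ CM ratio = R$3,164,600 × R$123.63 / R$53.99 = R$7,246,518.

R$7,246,518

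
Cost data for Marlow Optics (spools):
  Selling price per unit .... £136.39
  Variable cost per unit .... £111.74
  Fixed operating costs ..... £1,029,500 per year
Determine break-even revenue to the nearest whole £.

£5,696,288

Contribution margin per unit = £136.39 − £111.74 = £24.65, a CM ratio of £24.65 ÷ £136.39 = 0.1807.
Break-even sales = FC ÷ CM ratio = £1,029,500 × £136.39 / £24.65 = £5,696,288.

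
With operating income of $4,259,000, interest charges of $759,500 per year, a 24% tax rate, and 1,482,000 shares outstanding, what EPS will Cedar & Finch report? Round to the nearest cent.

Pre-tax income = $4,259,000 − $759,500.00 = $3,499,500.00.
After tax at 24%: net income = $3,499,500.00 × 0.76 = $2,659,620.00.
EPS = $2,659,620.00 ÷ 1,482,000 = $1.79.

$1.79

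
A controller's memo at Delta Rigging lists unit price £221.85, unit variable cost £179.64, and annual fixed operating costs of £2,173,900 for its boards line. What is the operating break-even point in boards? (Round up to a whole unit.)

51,503 boards

Each unit contributes £221.85 − £179.64 = £42.21.
Units to break even: £2,173,900 ÷ £42.21 = 51,502.01, rounded up to 51,503.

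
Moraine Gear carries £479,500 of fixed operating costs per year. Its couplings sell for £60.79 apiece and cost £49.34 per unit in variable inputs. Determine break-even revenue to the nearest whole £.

£2,545,747

Contribution margin per unit = £60.79 − £49.34 = £11.45, a CM ratio of £11.45 ÷ £60.79 = 0.1884.
Break-even revenue = fixed costs × price ÷ CM = £479,500 × £60.79 ÷ £11.45 = £2,545,747.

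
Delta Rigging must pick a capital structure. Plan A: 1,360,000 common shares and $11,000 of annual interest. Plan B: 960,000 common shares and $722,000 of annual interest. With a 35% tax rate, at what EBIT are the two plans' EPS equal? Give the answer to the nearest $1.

Set EPS_A = EPS_B: (EBIT − $11,000)(1 − 0.35) ÷ 1,360,000 = (EBIT − $722,000)(1 − 0.35) ÷ 960,000.
Cancelling (1 − t) and cross-multiplying: 960,000·(EBIT − 11,000) = 1,360,000·(EBIT − 722,000).
EBIT × (1,360,000 − 960,000) = 722,000 × 1,360,000 − 11,000 × 960,000 = 971,360,000,000, so EBIT = 971,360,000,000 ÷ 400,000 = 2,428,400.00.

$2,428,400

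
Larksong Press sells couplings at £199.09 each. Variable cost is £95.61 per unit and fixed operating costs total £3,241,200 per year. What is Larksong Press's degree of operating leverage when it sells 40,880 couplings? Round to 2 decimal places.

4.28

Contribution at this volume is 40,880 × £103.48 = £4,230,262.40.
Subtracting fixed costs: EBIT = £4,230,262.40 − £3,241,200 = £989,062.40.
So DOL = total CM / EBIT = £4,230,262.40 / £989,062.40 = 4.2770.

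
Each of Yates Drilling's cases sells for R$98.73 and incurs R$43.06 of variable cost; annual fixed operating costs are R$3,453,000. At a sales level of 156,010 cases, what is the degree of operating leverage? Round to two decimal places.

Contribution at this volume is 156,010 × R$55.67 = R$8,685,076.70.
Subtracting fixed costs: EBIT = R$8,685,076.70 − R$3,453,000 = R$5,232,076.70.
Degree of operating leverage = R$8,685,076.70 / R$5,232,076.70 = 1.6600.

1.66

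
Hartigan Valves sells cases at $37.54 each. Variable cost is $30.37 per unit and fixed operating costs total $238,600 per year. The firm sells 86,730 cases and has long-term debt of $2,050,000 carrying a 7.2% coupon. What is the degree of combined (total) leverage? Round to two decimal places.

Contribution at this volume is 86,730 × $7.17 = $621,854.10.
Operating income = contribution − fixed costs = $621,854.10 − $238,600 = $383,254.10. Interest = $147,600.00.
DOL = $621,854.10 ÷ $383,254.10 = 1.6226; DFL = $383,254.10 ÷ $235,654.10 = 1.6263.
Combined leverage = 1.6226 × 1.6263 = 2.6388.

2.64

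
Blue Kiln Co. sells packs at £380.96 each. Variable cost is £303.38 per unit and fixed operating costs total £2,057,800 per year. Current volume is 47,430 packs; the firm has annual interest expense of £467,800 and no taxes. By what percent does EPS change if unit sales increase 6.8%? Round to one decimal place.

+21.7%

Contribution at this volume is 47,430 × £77.58 = £3,679,619.40.
EBIT = £3,679,619.40 − £2,057,800 = £1,621,819.40.
Interest = £467,800.00, so EBIT − I = £1,154,019.40.
Degree of combined leverage = contribution ÷ (EBIT − I) = £3,679,619.40 ÷ £1,154,019.40 = 3.1885.
EPS therefore changes by 3.1885 × (+6.8%) = +21.7%.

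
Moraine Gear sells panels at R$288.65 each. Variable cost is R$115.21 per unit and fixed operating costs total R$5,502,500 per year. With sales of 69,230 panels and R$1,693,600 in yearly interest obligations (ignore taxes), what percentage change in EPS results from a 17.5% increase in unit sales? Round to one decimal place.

+43.7%

Total contribution margin = 69,230 × R$173.44 = R$12,007,251.20.
EBIT = R$12,007,251.20 − R$5,502,500 = R$6,504,751.20.
After interest of R$1,693,600.00, pre-tax earnings = R$4,811,151.20.
DCL = total CM / (EBIT − I) = R$12,007,251.20 / R$4,811,151.20 = 2.4957.
%ΔEPS = DCL × %ΔSales = 2.4957 × +17.5% = +43.7%.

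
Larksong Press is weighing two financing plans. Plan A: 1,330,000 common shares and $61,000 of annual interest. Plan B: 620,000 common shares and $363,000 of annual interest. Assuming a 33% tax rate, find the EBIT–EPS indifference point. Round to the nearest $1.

$626,718

At indifference, (EBIT − 61,000)(1 − t)/1,330,000 = (EBIT − 363,000)(1 − t)/620,000.
Cancelling (1 − t) and cross-multiplying: 620,000·(EBIT − 61,000) = 1,330,000·(EBIT − 363,000).
EBIT × (1,330,000 − 620,000) = 363,000 × 1,330,000 − 61,000 × 620,000 = 444,970,000,000, so EBIT = 444,970,000,000 ÷ 710,000 = 626,718.31.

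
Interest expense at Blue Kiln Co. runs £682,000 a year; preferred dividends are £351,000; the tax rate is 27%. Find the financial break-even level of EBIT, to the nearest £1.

£1,162,822

Preferred dividends are paid after tax, so their pre-tax equivalent is £351,000 ÷ (1 − 0.27) = £480,821.92.
EPS = 0 when EBIT covers interest plus the pre-tax preferred burden: £682,000 + £480,821.92 = £1,162,821.92.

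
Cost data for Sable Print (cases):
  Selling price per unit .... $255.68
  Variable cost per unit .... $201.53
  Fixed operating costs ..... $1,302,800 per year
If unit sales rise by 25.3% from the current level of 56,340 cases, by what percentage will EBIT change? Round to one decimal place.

Total contribution margin = 56,340 × $54.15 = $3,050,811.00.
Operating income = contribution − fixed costs = $3,050,811.00 − $1,302,800 = $1,748,011.00.
Degree of operating leverage = $3,050,811.00 / $1,748,011.00 = 1.7453.
%ΔEBIT = DOL × %ΔSales = 1.7453 × +25.3% = +44.2%.

+44.2%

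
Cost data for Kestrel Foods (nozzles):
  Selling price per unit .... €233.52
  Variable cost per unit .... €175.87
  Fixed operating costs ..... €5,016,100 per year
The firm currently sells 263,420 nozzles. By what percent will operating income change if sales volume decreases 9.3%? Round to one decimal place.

Contribution at this volume is 263,420 × €57.65 = €15,186,163.00.
EBIT = €15,186,163.00 − €5,016,100 = €10,170,063.00.
So DOL = total CM / EBIT = €15,186,163.00 / €10,170,063.00 = 1.4932.
So EBIT moves 1.4932 × (-9.3%) = -13.9%.

-13.9%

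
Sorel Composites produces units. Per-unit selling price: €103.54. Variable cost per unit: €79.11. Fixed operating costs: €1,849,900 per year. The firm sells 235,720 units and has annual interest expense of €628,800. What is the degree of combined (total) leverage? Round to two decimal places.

Total contribution margin = 235,720 × €24.43 = €5,758,639.60.
Operating income = contribution − fixed costs = €5,758,639.60 − €1,849,900 = €3,908,739.60. Interest = €628,800.00, so EBIT − I = €3,279,939.60.
Degree of total leverage = total CM / (EBIT − interest) = €5,758,639.60 / €3,279,939.60 = 1.7557.

1.76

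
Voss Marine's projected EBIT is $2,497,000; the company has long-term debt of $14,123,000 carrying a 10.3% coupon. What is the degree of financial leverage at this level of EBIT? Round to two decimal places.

Annual interest charges come to $1,454,669.00.
Degree of financial leverage = EBIT / (EBIT − interest) = $2,497,000 / $1,042,331.00 = 2.3956.

2.40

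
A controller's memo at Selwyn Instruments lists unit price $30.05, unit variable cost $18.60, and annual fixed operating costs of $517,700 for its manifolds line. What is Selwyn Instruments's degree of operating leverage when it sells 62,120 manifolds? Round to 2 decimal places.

3.67

At 62,120 units, contribution = 62,120 × $11.45 = $711,274.00.
Subtracting fixed costs: EBIT = $711,274.00 − $517,700 = $193,574.00.
Degree of operating leverage = $711,274.00 / $193,574.00 = 3.6744.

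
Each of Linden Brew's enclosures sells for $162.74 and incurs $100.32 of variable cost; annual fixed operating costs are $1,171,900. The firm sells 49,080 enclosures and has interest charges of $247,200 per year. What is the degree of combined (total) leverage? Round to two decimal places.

Contribution at this volume is 49,080 × $62.42 = $3,063,573.60.
EBIT = $3,063,573.60 − $1,171,900 = $1,891,673.60. Interest = $247,200.00, so EBIT − I = $1,644,473.60.
Degree of total leverage = total CM / (EBIT − interest) = $3,063,573.60 / $1,644,473.60 = 1.8630.

1.86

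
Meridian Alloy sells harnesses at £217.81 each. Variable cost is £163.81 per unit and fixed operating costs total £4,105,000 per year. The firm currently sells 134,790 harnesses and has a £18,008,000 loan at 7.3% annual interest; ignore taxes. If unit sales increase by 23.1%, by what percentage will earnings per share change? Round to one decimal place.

Total contribution margin = 134,790 × £54.00 = £7,278,660.00.
Operating income = contribution − fixed costs = £7,278,660.00 − £4,105,000 = £3,173,660.00.
After interest of £1,314,584.00, pre-tax earnings = £1,859,076.00.
DCL = total CM / (EBIT − I) = £7,278,660.00 / £1,859,076.00 = 3.9152.
EPS therefore changes by 3.9152 × (+23.1%) = +90.4%.

+90.4%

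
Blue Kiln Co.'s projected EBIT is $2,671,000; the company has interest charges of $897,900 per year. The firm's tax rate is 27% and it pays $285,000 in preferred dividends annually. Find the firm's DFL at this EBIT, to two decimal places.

1.93

Annual interest charges come to $897,900.00.
Pre-tax preferred-dividend burden = $285,000 ÷ (1 − 0.27) = $390,410.96.
DFL = EBIT ÷ [EBIT − I − D_p/(1−t)] = $2,671,000 ÷ [$2,671,000 − $897,900.00 − $390,410.96] = $2,671,000 ÷ $1,382,689.04 = 1.9317.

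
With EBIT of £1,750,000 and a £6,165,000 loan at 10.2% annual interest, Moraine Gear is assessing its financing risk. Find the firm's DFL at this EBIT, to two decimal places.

1.56

Interest = £628,830.00.
DFL = EBIT ÷ (EBIT − I) = £1,750,000 ÷ (£1,750,000 − £628,830.00) = £1,750,000 ÷ £1,121,170.00 = 1.5609.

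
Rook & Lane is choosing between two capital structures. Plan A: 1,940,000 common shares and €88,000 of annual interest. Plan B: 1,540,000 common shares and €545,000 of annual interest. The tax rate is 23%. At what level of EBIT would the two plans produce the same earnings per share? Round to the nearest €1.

At indifference, (EBIT − 88,000)(1 − t)/1,940,000 = (EBIT − 545,000)(1 − t)/1,540,000.
The (1 − t) factor cancels: (EBIT − 88,000) × 1,540,000 = (EBIT − 545,000) × 1,940,000.
EBIT × (1,940,000 − 1,540,000) = 545,000 × 1,940,000 − 88,000 × 1,540,000 = 921,780,000,000, so EBIT = 921,780,000,000 ÷ 400,000 = 2,304,450.00.

€2,304,450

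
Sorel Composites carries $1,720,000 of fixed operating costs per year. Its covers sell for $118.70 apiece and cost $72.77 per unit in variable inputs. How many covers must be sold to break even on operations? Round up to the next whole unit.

Unit CM = price − variable cost = $118.70 − $72.77 = $45.93.
Break-even volume = fixed costs ÷ CM per unit = $1,720,000 ÷ $45.93 = 37,448.29, so 37,449 covers.

37,449 covers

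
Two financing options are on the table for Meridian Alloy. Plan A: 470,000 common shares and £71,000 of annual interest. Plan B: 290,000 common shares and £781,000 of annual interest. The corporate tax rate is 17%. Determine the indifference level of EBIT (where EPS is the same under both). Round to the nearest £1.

Set EPS_A = EPS_B: (EBIT − £71,000)(1 − 0.17) ÷ 470,000 = (EBIT − £781,000)(1 − 0.17) ÷ 290,000.
The (1 − t) factor cancels: (EBIT − 71,000) × 290,000 = (EBIT − 781,000) × 470,000.
Solving, EBIT = (781,000·470,000 − 71,000·290,000) / (470,000 − 290,000) = 346,480,000,000 / 180,000 = 1,924,888.89.

£1,924,889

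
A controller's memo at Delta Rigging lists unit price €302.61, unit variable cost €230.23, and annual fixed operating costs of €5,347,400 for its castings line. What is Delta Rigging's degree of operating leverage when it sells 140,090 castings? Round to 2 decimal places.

2.12

Total contribution margin = 140,090 × €72.38 = €10,139,714.20.
Operating income = contribution − fixed costs = €10,139,714.20 − €5,347,400 = €4,792,314.20.
DOL = contribution ÷ EBIT = €10,139,714.20 ÷ €4,792,314.20 = 2.1158.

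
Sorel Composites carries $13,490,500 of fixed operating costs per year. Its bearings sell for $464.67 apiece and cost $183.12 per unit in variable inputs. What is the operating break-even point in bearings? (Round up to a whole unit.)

47,916 bearings

Contribution margin per unit = $464.67 − $183.12 = $281.55.
Units to break even: $13,490,500 ÷ $281.55 = 47,915.11, rounded up to 47,916.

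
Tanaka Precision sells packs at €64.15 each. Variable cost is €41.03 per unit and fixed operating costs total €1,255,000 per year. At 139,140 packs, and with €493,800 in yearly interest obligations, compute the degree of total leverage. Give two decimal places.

At 139,140 units, contribution = 139,140 × €23.12 = €3,216,916.80.
EBIT = €3,216,916.80 − €1,255,000 = €1,961,916.80. Interest = €493,800.00, so EBIT − I = €1,468,116.80.
Degree of total leverage = total CM / (EBIT − interest) = €3,216,916.80 / €1,468,116.80 = 2.1912.

2.19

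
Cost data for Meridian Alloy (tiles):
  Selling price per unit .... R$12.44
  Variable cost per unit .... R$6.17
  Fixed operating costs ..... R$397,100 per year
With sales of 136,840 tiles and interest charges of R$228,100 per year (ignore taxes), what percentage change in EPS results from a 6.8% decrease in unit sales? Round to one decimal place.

Total contribution margin = 136,840 × R$6.27 = R$857,986.80.
Subtracting fixed costs: EBIT = R$857,986.80 − R$397,100 = R$460,886.80.
After interest of R$228,100.00, pre-tax earnings = R$232,786.80.
DCL = total CM / (EBIT − I) = R$857,986.80 / R$232,786.80 = 3.6857.
EPS therefore changes by 3.6857 × (-6.8%) = -25.1%.

-25.1%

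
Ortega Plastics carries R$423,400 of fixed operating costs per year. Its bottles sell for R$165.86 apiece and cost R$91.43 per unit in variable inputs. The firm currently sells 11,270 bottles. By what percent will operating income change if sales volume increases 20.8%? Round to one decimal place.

+42.0%

Total contribution margin = 11,270 × R$74.43 = R$838,826.10.
EBIT = R$838,826.10 − R$423,400 = R$415,426.10.
DOL = contribution ÷ EBIT = R$838,826.10 ÷ R$415,426.10 = 2.0192.
%ΔEBIT = DOL × %ΔSales = 2.0192 × +20.8% = +42.0%.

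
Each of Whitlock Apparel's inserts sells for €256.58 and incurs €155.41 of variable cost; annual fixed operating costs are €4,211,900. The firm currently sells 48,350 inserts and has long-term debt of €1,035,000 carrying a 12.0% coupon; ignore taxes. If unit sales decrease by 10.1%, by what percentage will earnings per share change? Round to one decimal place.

Contribution at this volume is 48,350 × €101.17 = €4,891,569.50.
Subtracting fixed costs: EBIT = €4,891,569.50 − €4,211,900 = €679,669.50.
Interest = €124,200.00, so EBIT − I = €555,469.50.
Degree of combined leverage = contribution ÷ (EBIT − I) = €4,891,569.50 ÷ €555,469.50 = 8.8062.
EPS therefore changes by 8.8062 × (-10.1%) = -88.9%.

-88.9%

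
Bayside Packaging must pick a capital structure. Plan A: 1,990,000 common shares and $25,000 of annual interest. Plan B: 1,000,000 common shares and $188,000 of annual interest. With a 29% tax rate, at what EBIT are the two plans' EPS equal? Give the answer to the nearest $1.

At indifference, (EBIT − 25,000)(1 − t)/1,990,000 = (EBIT − 188,000)(1 − t)/1,000,000.
The (1 − t) factor cancels: (EBIT − 25,000) × 1,000,000 = (EBIT − 188,000) × 1,990,000.
EBIT × (1,990,000 − 1,000,000) = 188,000 × 1,990,000 − 25,000 × 1,000,000 = 349,120,000,000, so EBIT = 349,120,000,000 ÷ 990,000 = 352,646.46.

$352,646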